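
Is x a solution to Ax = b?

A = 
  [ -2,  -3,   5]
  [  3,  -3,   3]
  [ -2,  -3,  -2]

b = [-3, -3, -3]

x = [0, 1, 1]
No

Ax = [2, 0, -5] ≠ b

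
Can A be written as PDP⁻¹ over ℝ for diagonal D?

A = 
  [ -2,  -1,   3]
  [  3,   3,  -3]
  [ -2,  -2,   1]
No

Characteristic polynomial: det(λI - A) = λ³ - 2λ² - 2λ - 3
Testing integer divisors of the constant term: p(3) = 0, so (λ - 3) is a factor:
p(λ) = (λ - 3)(λ² + λ + 1)
λ² + λ + 1 = 0  ⇒  λ = (-1 ± √((1)² - 4·(1)))/2 = (-1 ± √(-3))/2
  = (-1 + i√3)/2,  (-1 - i√3)/2
Eigenvalues: 3, (-1 + i√3)/2, (-1 - i√3)/2  (≈ 3, -0.5 + 0.866i, -0.5 - 0.866i)
Has complex eigenvalues (not diagonalizable over ℝ).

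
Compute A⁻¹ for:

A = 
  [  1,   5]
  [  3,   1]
det(A) = (1)(1) - (5)(3) = -14
For a 2×2 matrix, A⁻¹ = (1/det(A)) · [[d, -b], [-c, a]]
    = (-1/14) · [[1, -5], [-3, 1]]

A⁻¹ = 
  [-1/14,  5/14]
  [ 3/14, -1/14]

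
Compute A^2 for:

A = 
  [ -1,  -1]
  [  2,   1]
A² = A·A:
A²[1,1] = (-1)(-1) + (-1)(2) = -1
A²[1,2] = (-1)(-1) + (-1)(1) = 0
A²[2,1] = (2)(-1) + (1)(2) = 0
A²[2,2] = (2)(-1) + (1)(1) = -1
A² = 
  [ -1,   0]
  [  0,  -1]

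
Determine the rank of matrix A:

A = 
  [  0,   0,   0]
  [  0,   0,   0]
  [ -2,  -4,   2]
Row reduce:
Swap R1 ↔ R3
REF = 
  [ -2,  -4,   2]
  [  0,   0,   0]
  [  0,   0,   0]
Pivot columns: 1 → 1 pivot.

rank(A) = 1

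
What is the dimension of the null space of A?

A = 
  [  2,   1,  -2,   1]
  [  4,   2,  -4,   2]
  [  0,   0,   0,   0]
nullity(A) = 3

Row reduce:
R2 → R2 - (2)·R1
REF = 
  [  2,   1,  -2,   1]
  [  0,   0,   0,   0]
  [  0,   0,   0,   0]
Pivot columns: 1 → 1 pivot.
rank(A) = 1, so nullity(A) = 4 - 1 = 3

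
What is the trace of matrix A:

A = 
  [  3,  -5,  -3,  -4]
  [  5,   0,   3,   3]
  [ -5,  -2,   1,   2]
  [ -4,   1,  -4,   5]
9

tr(A) = 3 + 0 + 1 + 5 = 9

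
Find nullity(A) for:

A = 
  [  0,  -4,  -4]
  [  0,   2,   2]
nullity(A) = 2

Row reduce:
R2 → R2 + (1/2)·R1
REF = 
  [  0,  -4,  -4]
  [  0,   0,   0]
Pivot columns: 2 → 1 pivot.
rank(A) = 1, so nullity(A) = 3 - 1 = 2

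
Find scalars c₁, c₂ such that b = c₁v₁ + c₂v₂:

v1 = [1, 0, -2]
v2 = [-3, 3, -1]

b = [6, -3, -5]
c1 = 3, c2 = -1

b = 3·v1 + -1·v2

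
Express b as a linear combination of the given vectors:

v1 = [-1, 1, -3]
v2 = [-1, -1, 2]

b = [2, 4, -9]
c1 = 1, c2 = -3

b = 1·v1 + -3·v2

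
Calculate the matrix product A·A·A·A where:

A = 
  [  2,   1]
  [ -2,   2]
A^4 = 
  [-28,  16]
  [-32, -28]

A² = A·A:
A²[1,1] = (2)(2) + (1)(-2) = 2
A²[1,2] = (2)(1) + (1)(2) = 4
A²[2,1] = (-2)(2) + (2)(-2) = -8
A²[2,2] = (-2)(1) + (2)(2) = 2
A² = 
  [  2,   4]
  [ -8,   2]

A^3 = A^2·A:
A^3[1,1] = (2)(2) + (4)(-2) = -4
A^3[1,2] = (2)(1) + (4)(2) = 10
A^3[2,1] = (-8)(2) + (2)(-2) = -20
A^3[2,2] = (-8)(1) + (2)(2) = -4
A^3 = 
  [ -4,  10]
  [-20,  -4]

A^4 = A^3·A:
A^4[1,1] = (-4)(2) + (10)(-2) = -28
A^4[1,2] = (-4)(1) + (10)(2) = 16
A^4[2,1] = (-20)(2) + (-4)(-2) = -32
A^4[2,2] = (-20)(1) + (-4)(2) = -28
A^4 = 
  [-28,  16]
  [-32, -28]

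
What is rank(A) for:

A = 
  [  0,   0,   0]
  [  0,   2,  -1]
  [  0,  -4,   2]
Row reduce:
Swap R1 ↔ R2
R3 → R3 + (2)·R1
REF = 
  [  0,   2,  -1]
  [  0,   0,   0]
  [  0,   0,   0]
Pivot columns: 2 → 1 pivot.

rank(A) = 1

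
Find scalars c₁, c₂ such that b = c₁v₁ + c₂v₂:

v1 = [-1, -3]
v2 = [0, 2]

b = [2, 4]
c1 = -2, c2 = -1

b = -2·v1 + -1·v2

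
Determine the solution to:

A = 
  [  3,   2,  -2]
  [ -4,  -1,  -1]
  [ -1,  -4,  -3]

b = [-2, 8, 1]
x = [-2, 1, -1]

Row reduce the augmented matrix [A|b]:
R2 → R2 + (4/3)·R1
R3 → R3 + (1/3)·R1
R3 → R3 + (2)·R2
REF = 
  [    3,     2,    -2,    -2]
  [    0,   5/3, -11/3,  16/3]
  [    0,     0,   -11,    11]

Back-substitution:
x₃ = 11 / (-11) = -1
x₂ = (16/3 - (-11/3)(-1)) / (5/3) = 1
x₁ = (-2 - (2)(1) - (-2)(-1)) / 3 = -2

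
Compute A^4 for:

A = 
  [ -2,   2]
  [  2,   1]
A^4 = 
  [ 68, -26]
  [-26,  29]

A² = A·A:
A²[1,1] = (-2)(-2) + (2)(2) = 8
A²[1,2] = (-2)(2) + (2)(1) = -2
A²[2,1] = (2)(-2) + (1)(2) = -2
A²[2,2] = (2)(2) + (1)(1) = 5
A² = 
  [  8,  -2]
  [ -2,   5]

A^3 = A^2·A:
A^3[1,1] = (8)(-2) + (-2)(2) = -20
A^3[1,2] = (8)(2) + (-2)(1) = 14
A^3[2,1] = (-2)(-2) + (5)(2) = 14
A^3[2,2] = (-2)(2) + (5)(1) = 1
A^3 = 
  [-20,  14]
  [ 14,   1]

A^4 = A^3·A:
A^4[1,1] = (-20)(-2) + (14)(2) = 68
A^4[1,2] = (-20)(2) + (14)(1) = -26
A^4[2,1] = (14)(-2) + (1)(2) = -26
A^4[2,2] = (14)(2) + (1)(1) = 29
A^4 = 
  [ 68, -26]
  [-26,  29]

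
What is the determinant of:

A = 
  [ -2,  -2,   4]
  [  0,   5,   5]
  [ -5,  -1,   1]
Cofactor expansion along row 1:
det(A) = (-2)·((5)(1) - (5)(-1)) - (-2)·((0)(1) - (5)(-5)) + (4)·((0)(-1) - (5)(-5))
  = (-2)(10) - (-2)(25) + (4)(25)
  = 130

det(A) = 130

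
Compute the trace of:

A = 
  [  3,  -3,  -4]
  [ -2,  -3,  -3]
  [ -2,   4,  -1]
-1

tr(A) = 3 + -3 + -1 = -1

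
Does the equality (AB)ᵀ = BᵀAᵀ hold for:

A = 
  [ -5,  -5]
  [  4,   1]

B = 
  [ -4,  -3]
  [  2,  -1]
Yes

(AB)ᵀ = 
  [ 10, -14]
  [ 20, -13]

BᵀAᵀ = 
  [ 10, -14]
  [ 20, -13]

Both sides are equal — this is the standard identity (AB)ᵀ = BᵀAᵀ, which holds for all A, B.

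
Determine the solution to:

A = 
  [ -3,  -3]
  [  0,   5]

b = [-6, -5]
Row reduce the augmented matrix [A|b]:
(already in echelon form)
REF = 
  [ -3,  -3,  -6]
  [  0,   5,  -5]

Back-substitution:
x₂ = (-5) / 5 = -1
x₁ = (-6 - (-3)(-1)) / (-3) = 3

x = [3, -1]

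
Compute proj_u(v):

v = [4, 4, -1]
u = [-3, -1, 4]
v·u = (4)(-3) + (4)(-1) + (-1)(4) = -20
u·u = (-3)² + (-1)² + (4)² = 26
proj_u(v) = (v·u / u·u) × u = (-20/26) × u = (-10/13) × u

proj_u(v) = [30/13, 10/13, -40/13]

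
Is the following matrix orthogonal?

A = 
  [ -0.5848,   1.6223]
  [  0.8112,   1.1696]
No

AᵀA = 
  [  1,   0.0001]
  [  0.0001,   3.9998]
≠ I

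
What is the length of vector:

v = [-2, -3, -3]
4.69

||v||₂ = √((-2)² + (-3)² + (-3)²) = √22 = 4.69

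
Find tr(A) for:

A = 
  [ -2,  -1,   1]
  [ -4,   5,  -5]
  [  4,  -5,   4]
7

tr(A) = -2 + 5 + 4 = 7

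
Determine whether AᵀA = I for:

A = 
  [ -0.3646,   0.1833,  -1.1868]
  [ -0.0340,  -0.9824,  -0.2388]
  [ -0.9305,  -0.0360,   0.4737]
No

AᵀA = 
  [  0.9999,   0.0001,   0]
  [  0.0001,   1,   0]
  [  0,   0,   1.6899]
≠ I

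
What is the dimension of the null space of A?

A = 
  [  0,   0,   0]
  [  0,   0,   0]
nullity(A) = 3

Row reduce:
(no row operations needed)
REF = 
  [  0,   0,   0]
  [  0,   0,   0]
Pivot columns: none → 0 pivots.
rank(A) = 0, so nullity(A) = 3 - 0 = 3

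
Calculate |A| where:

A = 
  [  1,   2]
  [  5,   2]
For a 2×2 matrix, det = ad - bc = (1)(2) - (2)(5) = -8

det(A) = -8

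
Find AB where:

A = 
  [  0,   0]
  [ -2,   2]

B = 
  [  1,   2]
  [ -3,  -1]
A is 2×2 and B is 2×2, so AB is 2×2. Each entry is (row of A)·(column of B):
AB[1,1] = (0)(1) + (0)(-3) = 0
AB[1,2] = (0)(2) + (0)(-1) = 0
AB[2,1] = (-2)(1) + (2)(-3) = -8
AB[2,2] = (-2)(2) + (2)(-1) = -6

AB = 
  [  0,   0]
  [ -8,  -6]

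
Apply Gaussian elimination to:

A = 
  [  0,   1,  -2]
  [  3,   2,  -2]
Row operations:
Swap R1 ↔ R2

Resulting echelon form:
REF = 
  [  3,   2,  -2]
  [  0,   1,  -2]

Rank = 2 (number of non-zero pivot rows).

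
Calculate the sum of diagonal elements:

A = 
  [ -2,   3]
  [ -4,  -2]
-4

tr(A) = -2 + -2 = -4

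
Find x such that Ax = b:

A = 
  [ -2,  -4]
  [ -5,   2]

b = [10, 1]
Row reduce the augmented matrix [A|b]:
R2 → R2 - (5/2)·R1
REF = 
  [ -2,  -4,  10]
  [  0,  12, -24]

Back-substitution:
x₂ = (-24) / 12 = -2
x₁ = (10 - (-4)(-2)) / (-2) = -1

x = [-1, -2]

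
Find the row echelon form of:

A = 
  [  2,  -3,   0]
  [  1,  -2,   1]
Row operations:
R2 → R2 - (1/2)·R1

Resulting echelon form:
REF = 
  [   2,   -3,    0]
  [   0, -1/2,    1]

Rank = 2 (number of non-zero pivot rows).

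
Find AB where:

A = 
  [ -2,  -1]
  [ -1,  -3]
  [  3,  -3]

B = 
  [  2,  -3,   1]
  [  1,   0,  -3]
AB = 
  [ -5,   6,   1]
  [ -5,   3,   8]
  [  3,  -9,  12]

A is 3×2 and B is 2×3, so AB is 3×3. Each entry is (row of A)·(column of B):
AB[1,1] = (-2)(2) + (-1)(1) = -5
AB[1,2] = (-2)(-3) + (-1)(0) = 6
AB[1,3] = (-2)(1) + (-1)(-3) = 1
AB[2,1] = (-1)(2) + (-3)(1) = -5
AB[2,2] = (-1)(-3) + (-3)(0) = 3
AB[2,3] = (-1)(1) + (-3)(-3) = 8
AB[3,1] = (3)(2) + (-3)(1) = 3
AB[3,2] = (3)(-3) + (-3)(0) = -9
AB[3,3] = (3)(1) + (-3)(-3) = 12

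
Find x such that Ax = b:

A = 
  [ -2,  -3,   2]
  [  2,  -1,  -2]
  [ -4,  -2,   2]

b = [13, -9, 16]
x = [-2, -1, 3]

Row reduce the augmented matrix [A|b]:
R2 → R2 + (1)·R1
R3 → R3 - (2)·R1
R3 → R3 + (1)·R2
REF = 
  [ -2,  -3,   2,  13]
  [  0,  -4,   0,   4]
  [  0,   0,  -2,  -6]

Back-substitution:
x₃ = (-6) / (-2) = 3
x₂ = (4 - (0)(3)) / (-4) = -1
x₁ = (13 - (-3)(-1) - (2)(3)) / (-2) = -2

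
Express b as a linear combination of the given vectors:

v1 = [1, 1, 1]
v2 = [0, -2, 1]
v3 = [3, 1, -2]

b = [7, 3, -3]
c1 = 1, c2 = 0, c3 = 2

b = 1·v1 + 0·v2 + 2·v3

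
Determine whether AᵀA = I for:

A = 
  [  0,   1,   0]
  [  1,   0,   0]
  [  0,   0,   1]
Yes

AᵀA = 
  [  1,   0,   0]
  [  0,   1,   0]
  [  0,   0,   1]
= I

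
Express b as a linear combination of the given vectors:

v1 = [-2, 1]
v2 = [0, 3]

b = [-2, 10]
c1 = 1, c2 = 3

b = 1·v1 + 3·v2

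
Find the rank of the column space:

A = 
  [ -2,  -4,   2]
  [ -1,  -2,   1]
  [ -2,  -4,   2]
dim(Col(A)) = 1

Row reduce:
R2 → R2 - (1/2)·R1
R3 → R3 - (1)·R1
REF = 
  [ -2,  -4,   2]
  [  0,   0,   0]
  [  0,   0,   0]
Pivot columns: 1 → 1 pivot.
dim(Col(A)) = number of pivot columns = 1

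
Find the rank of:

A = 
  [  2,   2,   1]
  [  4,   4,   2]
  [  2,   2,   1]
Row reduce:
R2 → R2 - (2)·R1
R3 → R3 - (1)·R1
REF = 
  [  2,   2,   1]
  [  0,   0,   0]
  [  0,   0,   0]
Pivot columns: 1 → 1 pivot.

rank(A) = 1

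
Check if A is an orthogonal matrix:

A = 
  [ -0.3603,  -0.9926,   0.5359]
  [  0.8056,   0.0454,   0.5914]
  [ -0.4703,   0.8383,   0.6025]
No

AᵀA = 
  [  1,   0,   0]
  [  0,   1.6901,   0]
  [  0,   0,   0.9999]
≠ I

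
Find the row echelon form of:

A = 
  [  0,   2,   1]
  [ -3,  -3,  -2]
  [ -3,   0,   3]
Row operations:
Swap R1 ↔ R2
R3 → R3 - (1)·R1
R3 → R3 - (3/2)·R2

Resulting echelon form:
REF = 
  [ -3,  -3,  -2]
  [  0,   2,   1]
  [  0,   0, 7/2]

Rank = 3 (number of non-zero pivot rows).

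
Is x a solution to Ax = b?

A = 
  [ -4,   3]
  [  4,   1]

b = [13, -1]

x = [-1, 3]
Yes

Ax = [13, -1] = b ✓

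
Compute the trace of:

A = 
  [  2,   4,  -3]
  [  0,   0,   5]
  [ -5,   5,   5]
7

tr(A) = 2 + 0 + 5 = 7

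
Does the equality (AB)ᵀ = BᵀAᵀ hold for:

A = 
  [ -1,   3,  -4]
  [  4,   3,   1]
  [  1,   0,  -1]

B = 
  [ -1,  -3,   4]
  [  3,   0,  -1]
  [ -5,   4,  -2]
Yes

(AB)ᵀ = 
  [ 30,   0,   4]
  [-13,  -8,  -7]
  [  1,  11,   6]

BᵀAᵀ = 
  [ 30,   0,   4]
  [-13,  -8,  -7]
  [  1,  11,   6]

Both sides are equal — this is the standard identity (AB)ᵀ = BᵀAᵀ, which holds for all A, B.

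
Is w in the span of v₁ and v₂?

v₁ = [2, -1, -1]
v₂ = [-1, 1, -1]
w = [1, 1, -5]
Yes

Form the augmented matrix and row-reduce:
[v₁|v₂|w] = 
  [  2,  -1,   1]
  [ -1,   1,   1]
  [ -1,  -1,  -5]
R2 → R2 + (1/2)·R1
R3 → R3 + (1/2)·R1
R3 → R3 + (3)·R2
REF = 
  [  2,  -1,   1]
  [  0, 1/2, 3/2]
  [  0,   0,   0]

No row of the form [0 0 | nonzero], so the system is consistent. Back-substitution gives c₁ = 2, c₂ = 3: w = (2)·v₁ + (3)·v₂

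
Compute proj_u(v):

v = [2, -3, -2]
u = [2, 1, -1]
proj_u(v) = [1, 1/2, -1/2]

v·u = (2)(2) + (-3)(1) + (-2)(-1) = 3
u·u = (2)² + (1)² + (-1)² = 6
proj_u(v) = (v·u / u·u) × u = (3/6) × u = (1/2) × u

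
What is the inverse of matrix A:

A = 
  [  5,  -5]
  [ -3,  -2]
det(A) = (5)(-2) - (-5)(-3) = -25
For a 2×2 matrix, A⁻¹ = (1/det(A)) · [[d, -b], [-c, a]]
    = (-1/25) · [[-2, 5], [3, 5]]

A⁻¹ = 
  [ 2/25,  -1/5]
  [-3/25,  -1/5]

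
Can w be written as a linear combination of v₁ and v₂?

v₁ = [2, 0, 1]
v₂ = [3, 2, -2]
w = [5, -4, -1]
No

Form the augmented matrix and row-reduce:
[v₁|v₂|w] = 
  [  2,   3,   5]
  [  0,   2,  -4]
  [  1,  -2,  -1]
R3 → R3 - (1/2)·R1
R3 → R3 + (7/4)·R2
REF = 
  [    2,     3,     5]
  [    0,     2,    -4]
  [    0,     0, -21/2]

Row 3 reads [0 0 | -21/2], i.e. 0 = -21/2, so the system is inconsistent and w ∉ span{v₁, v₂}.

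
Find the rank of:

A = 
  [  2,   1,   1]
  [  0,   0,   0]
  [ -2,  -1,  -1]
rank(A) = 1

Row reduce:
R3 → R3 + (1)·R1
REF = 
  [  2,   1,   1]
  [  0,   0,   0]
  [  0,   0,   0]
Pivot columns: 1 → 1 pivot.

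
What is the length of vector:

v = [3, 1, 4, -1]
5.196

||v||₂ = √((3)² + (1)² + (4)² + (-1)²) = √27 = 5.196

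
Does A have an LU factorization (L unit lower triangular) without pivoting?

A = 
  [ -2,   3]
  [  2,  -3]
Yes.
A[1,1] = -2 ≠ 0, so Gaussian elimination proceeds without a row swap: multiplier ℓ₂₁ = (2)/(-2) = -1, and U[2,2] = -3 - (-1)(3) = 0.
L = 
  [  1,   0]
  [ -1,   1]
U = 
  [ -2,   3]
  [  0,   0]
Check row 2 of LU: [(-1)(-2), (-1)(3) + 0] = [2, -3] = row 2 of A ✓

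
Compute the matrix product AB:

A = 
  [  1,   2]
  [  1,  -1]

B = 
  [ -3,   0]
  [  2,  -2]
A is 2×2 and B is 2×2, so AB is 2×2. Each entry is (row of A)·(column of B):
AB[1,1] = (1)(-3) + (2)(2) = 1
AB[1,2] = (1)(0) + (2)(-2) = -4
AB[2,1] = (1)(-3) + (-1)(2) = -5
AB[2,2] = (1)(0) + (-1)(-2) = 2

AB = 
  [  1,  -4]
  [ -5,   2]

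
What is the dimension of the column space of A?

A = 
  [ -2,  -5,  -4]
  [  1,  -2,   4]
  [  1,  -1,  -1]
dim(Col(A)) = 3

Row reduce:
R2 → R2 + (1/2)·R1
R3 → R3 + (1/2)·R1
R3 → R3 - (7/9)·R2
REF = 
  [   -2,    -5,    -4]
  [    0,  -9/2,     2]
  [    0,     0, -41/9]
Pivot columns: 1, 2, 3 → 3 pivots.
dim(Col(A)) = number of pivot columns = 3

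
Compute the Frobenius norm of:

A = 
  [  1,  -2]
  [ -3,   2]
||A||_F = 4.243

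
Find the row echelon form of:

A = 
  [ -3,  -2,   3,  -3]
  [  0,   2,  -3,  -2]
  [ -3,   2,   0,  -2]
Row operations:
R3 → R3 - (1)·R1
R3 → R3 - (2)·R2

Resulting echelon form:
REF = 
  [ -3,  -2,   3,  -3]
  [  0,   2,  -3,  -2]
  [  0,   0,   3,   5]

Rank = 3 (number of non-zero pivot rows).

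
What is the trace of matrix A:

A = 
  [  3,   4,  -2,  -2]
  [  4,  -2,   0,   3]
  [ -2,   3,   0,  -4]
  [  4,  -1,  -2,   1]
2

tr(A) = 3 + -2 + 0 + 1 = 2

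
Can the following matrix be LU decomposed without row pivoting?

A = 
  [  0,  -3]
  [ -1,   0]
No.
A[1,1] = 0 but A[2,1] = -1 ≠ 0. Any LU with L unit lower triangular has (LU)[1,1] = U[1,1] and (LU)[2,1] = L[2,1]·U[1,1]; matching A forces U[1,1] = 0, which then forces (LU)[2,1] = 0 ≠ -1. A row swap (pivoting) is required.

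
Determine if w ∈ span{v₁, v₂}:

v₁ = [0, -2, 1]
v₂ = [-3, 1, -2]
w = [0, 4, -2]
Yes

Form the augmented matrix and row-reduce:
[v₁|v₂|w] = 
  [  0,  -3,   0]
  [ -2,   1,   4]
  [  1,  -2,  -2]
Swap R1 ↔ R2
R3 → R3 + (1/2)·R1
R3 → R3 - (1/2)·R2
REF = 
  [ -2,   1,   4]
  [  0,  -3,   0]
  [  0,   0,   0]

No row of the form [0 0 | nonzero], so the system is consistent. Back-substitution gives c₁ = -2, c₂ = 0: w = (-2)·v₁ + (0)·v₂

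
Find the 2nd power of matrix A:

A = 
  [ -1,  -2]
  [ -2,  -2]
A² = A·A:
A²[1,1] = (-1)(-1) + (-2)(-2) = 5
A²[1,2] = (-1)(-2) + (-2)(-2) = 6
A²[2,1] = (-2)(-1) + (-2)(-2) = 6
A²[2,2] = (-2)(-2) + (-2)(-2) = 8
A² = 
  [  5,   6]
  [  6,   8]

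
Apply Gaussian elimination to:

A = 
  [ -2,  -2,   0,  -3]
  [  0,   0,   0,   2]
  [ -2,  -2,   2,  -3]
Row operations:
R3 → R3 - (1)·R1
Swap R2 ↔ R3

Resulting echelon form:
REF = 
  [ -2,  -2,   0,  -3]
  [  0,   0,   2,   0]
  [  0,   0,   0,   2]

Rank = 3 (number of non-zero pivot rows).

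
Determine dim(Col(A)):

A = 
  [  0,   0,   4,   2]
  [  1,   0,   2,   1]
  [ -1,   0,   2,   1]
Row reduce:
Swap R1 ↔ R2
R3 → R3 + (1)·R1
R3 → R3 - (1)·R2
REF = 
  [  1,   0,   2,   1]
  [  0,   0,   4,   2]
  [  0,   0,   0,   0]
Pivot columns: 1, 3 → 2 pivots.
dim(Col(A)) = number of pivot columns = 2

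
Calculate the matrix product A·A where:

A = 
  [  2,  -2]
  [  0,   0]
A² = A·A:
A²[1,1] = (2)(2) + (-2)(0) = 4
A²[1,2] = (2)(-2) + (-2)(0) = -4
A²[2,1] = (0)(2) + (0)(0) = 0
A²[2,2] = (0)(-2) + (0)(0) = 0
A² = 
  [  4,  -4]
  [  0,   0]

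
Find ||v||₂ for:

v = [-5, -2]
5.385

||v||₂ = √((-5)² + (-2)²) = √29 = 5.385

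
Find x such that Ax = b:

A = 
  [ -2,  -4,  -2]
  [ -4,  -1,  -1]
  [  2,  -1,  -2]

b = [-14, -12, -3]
x = [2, 1, 3]

Row reduce the augmented matrix [A|b]:
R2 → R2 - (2)·R1
R3 → R3 + (1)·R1
R3 → R3 + (5/7)·R2
REF = 
  [   -2,    -4,    -2,   -14]
  [    0,     7,     3,    16]
  [    0,     0, -13/7, -39/7]

Back-substitution:
x₃ = (-39/7) / (-13/7) = 3
x₂ = (16 - (3)(3)) / 7 = 1
x₁ = (-14 - (-4)(1) - (-2)(3)) / (-2) = 2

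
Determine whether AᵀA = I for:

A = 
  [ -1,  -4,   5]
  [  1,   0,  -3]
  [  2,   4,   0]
No

AᵀA = 
  [  6,  12,  -8]
  [ 12,  32, -20]
  [ -8, -20,  34]
≠ I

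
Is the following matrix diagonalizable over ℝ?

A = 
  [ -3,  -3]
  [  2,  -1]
No

tr(A) = -4, det(A) = 9
Characteristic polynomial: λ² - tr(A)λ + det(A) = λ² + 4λ + 9
λ² + 4λ + 9 = 0  ⇒  λ = (-4 ± √((4)² - 4·(9)))/2 = (-4 ± √(-20))/2
  = -2 + i√5,  -2 - i√5
Eigenvalues: -2 + i√5, -2 - i√5  (≈ -2 + 2.236i, -2 - 2.236i)
Has complex eigenvalues (not diagonalizable over ℝ).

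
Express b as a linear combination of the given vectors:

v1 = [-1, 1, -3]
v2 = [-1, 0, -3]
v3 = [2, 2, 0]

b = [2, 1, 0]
c1 = -1, c2 = 1, c3 = 1

b = -1·v1 + 1·v2 + 1·v3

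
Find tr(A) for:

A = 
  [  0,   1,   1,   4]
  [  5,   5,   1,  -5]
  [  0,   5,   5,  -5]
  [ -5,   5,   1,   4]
14

tr(A) = 0 + 5 + 5 + 4 = 14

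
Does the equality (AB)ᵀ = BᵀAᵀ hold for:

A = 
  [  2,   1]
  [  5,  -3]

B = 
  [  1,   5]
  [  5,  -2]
Yes

(AB)ᵀ = 
  [  7, -10]
  [  8,  31]

BᵀAᵀ = 
  [  7, -10]
  [  8,  31]

Both sides are equal — this is the standard identity (AB)ᵀ = BᵀAᵀ, which holds for all A, B.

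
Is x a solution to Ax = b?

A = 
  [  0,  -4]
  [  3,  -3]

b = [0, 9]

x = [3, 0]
Yes

Ax = [0, 9] = b ✓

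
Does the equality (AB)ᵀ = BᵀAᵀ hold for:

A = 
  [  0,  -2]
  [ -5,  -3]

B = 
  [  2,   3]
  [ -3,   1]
Yes

(AB)ᵀ = 
  [  6,  -1]
  [ -2, -18]

BᵀAᵀ = 
  [  6,  -1]
  [ -2, -18]

Both sides are equal — this is the standard identity (AB)ᵀ = BᵀAᵀ, which holds for all A, B.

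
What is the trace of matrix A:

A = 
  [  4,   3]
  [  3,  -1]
3

tr(A) = 4 + -1 = 3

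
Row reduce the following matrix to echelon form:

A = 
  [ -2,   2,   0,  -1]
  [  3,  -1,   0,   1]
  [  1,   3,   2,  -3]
Row operations:
R2 → R2 + (3/2)·R1
R3 → R3 + (1/2)·R1
R3 → R3 - (2)·R2

Resulting echelon form:
REF = 
  [  -2,    2,    0,   -1]
  [   0,    2,    0, -1/2]
  [   0,    0,    2, -5/2]

Rank = 3 (number of non-zero pivot rows).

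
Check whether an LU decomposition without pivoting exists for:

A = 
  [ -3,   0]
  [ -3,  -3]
Yes.
A[1,1] = -3 ≠ 0, so Gaussian elimination proceeds without a row swap: multiplier ℓ₂₁ = (-3)/(-3) = 1, and U[2,2] = -3 - (1)(0) = -3.
L = 
  [  1,   0]
  [  1,   1]
U = 
  [ -3,   0]
  [  0,  -3]
Check row 2 of LU: [(1)(-3), (1)(0) + (-3)] = [-3, -3] = row 2 of A ✓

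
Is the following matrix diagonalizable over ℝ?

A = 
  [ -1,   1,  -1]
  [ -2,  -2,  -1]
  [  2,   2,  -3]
No

Characteristic polynomial: det(λI - A) = λ³ + 6λ² + 17λ + 16
By the rational root theorem any rational root is an integer dividing 16; none of those is a root, so p(λ) has no rational roots and hence (being an irreducible cubic) no repeated roots.
Discriminant of the cubic: Δ = -608
Δ < 0 ⇒ one real eigenvalue and a complex-conjugate pair: λ ≈ -2.194 + 2.261i, -2.194 - 2.261i, -1.612
Has complex eigenvalues (not diagonalizable over ℝ).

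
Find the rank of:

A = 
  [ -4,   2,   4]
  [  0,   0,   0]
Row reduce:
(no row operations needed)
REF = 
  [ -4,   2,   4]
  [  0,   0,   0]
Pivot columns: 1 → 1 pivot.

rank(A) = 1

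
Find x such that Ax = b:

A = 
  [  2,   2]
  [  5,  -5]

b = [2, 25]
x = [3, -2]

Row reduce the augmented matrix [A|b]:
R2 → R2 - (5/2)·R1
REF = 
  [  2,   2,   2]
  [  0, -10,  20]

Back-substitution:
x₂ = 20 / (-10) = -2
x₁ = (2 - (2)(-2)) / 2 = 3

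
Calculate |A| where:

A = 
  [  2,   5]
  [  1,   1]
-3

For a 2×2 matrix, det = ad - bc = (2)(1) - (5)(1) = -3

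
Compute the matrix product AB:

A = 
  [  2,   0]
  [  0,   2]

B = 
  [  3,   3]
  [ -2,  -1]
AB = 
  [  6,   6]
  [ -4,  -2]

A is 2×2 and B is 2×2, so AB is 2×2. Each entry is (row of A)·(column of B):
AB[1,1] = (2)(3) + (0)(-2) = 6
AB[1,2] = (2)(3) + (0)(-1) = 6
AB[2,1] = (0)(3) + (2)(-2) = -4
AB[2,2] = (0)(3) + (2)(-1) = -2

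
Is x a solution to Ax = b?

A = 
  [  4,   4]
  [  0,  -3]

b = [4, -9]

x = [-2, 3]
Yes

Ax = [4, -9] = b ✓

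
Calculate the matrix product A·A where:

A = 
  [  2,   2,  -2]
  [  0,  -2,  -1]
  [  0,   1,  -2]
A² = A·A:
A²[1,1] = (2)(2) + (2)(0) + (-2)(0) = 4
A²[1,2] = (2)(2) + (2)(-2) + (-2)(1) = -2
A²[1,3] = (2)(-2) + (2)(-1) + (-2)(-2) = -2
A²[2,1] = (0)(2) + (-2)(0) + (-1)(0) = 0
A²[2,2] = (0)(2) + (-2)(-2) + (-1)(1) = 3
A²[2,3] = (0)(-2) + (-2)(-1) + (-1)(-2) = 4
A²[3,1] = (0)(2) + (1)(0) + (-2)(0) = 0
A²[3,2] = (0)(2) + (1)(-2) + (-2)(1) = -4
A²[3,3] = (0)(-2) + (1)(-1) + (-2)(-2) = 3
A² = 
  [  4,  -2,  -2]
  [  0,   3,   4]
  [  0,  -4,   3]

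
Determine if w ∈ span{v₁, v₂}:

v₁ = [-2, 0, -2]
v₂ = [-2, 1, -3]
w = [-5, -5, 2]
No

Form the augmented matrix and row-reduce:
[v₁|v₂|w] = 
  [ -2,  -2,  -5]
  [  0,   1,  -5]
  [ -2,  -3,   2]
R3 → R3 - (1)·R1
R3 → R3 + (1)·R2
REF = 
  [ -2,  -2,  -5]
  [  0,   1,  -5]
  [  0,   0,   2]

Row 3 reads [0 0 | 2], i.e. 0 = 2, so the system is inconsistent and w ∉ span{v₁, v₂}.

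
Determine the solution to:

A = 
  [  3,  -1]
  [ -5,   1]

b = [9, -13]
x = [2, -3]

Row reduce the augmented matrix [A|b]:
R2 → R2 + (5/3)·R1
REF = 
  [   3,   -1,    9]
  [   0, -2/3,    2]

Back-substitution:
x₂ = 2 / (-2/3) = -3
x₁ = (9 - (-1)(-3)) / 3 = 2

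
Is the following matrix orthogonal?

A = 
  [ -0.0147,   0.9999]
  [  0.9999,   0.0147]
Yes

AᵀA = 
  [  1,   0]
  [  0,   1]
≈ I (equal to I up to the 4-dp rounding of the entries)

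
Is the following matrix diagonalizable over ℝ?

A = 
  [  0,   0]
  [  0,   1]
Yes

tr(A) = 1, det(A) = 0
Characteristic polynomial: λ² - tr(A)λ + det(A) = λ² - λ
λ² - λ = λ(λ - 1)
Eigenvalues: 1, 0
λ=0: alg. mult. = 1, geom. mult. = 2 - rank(A - (0)I) = 2 - 1 = 1
λ=1: alg. mult. = 1, geom. mult. = 2 - rank(A - (1)I) = 2 - 1 = 1
Sum of geometric multiplicities equals n, so A has n independent eigenvectors.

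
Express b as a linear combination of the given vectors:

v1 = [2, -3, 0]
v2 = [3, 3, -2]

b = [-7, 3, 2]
c1 = -2, c2 = -1

b = -2·v1 + -1·v2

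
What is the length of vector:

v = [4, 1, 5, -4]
7.616

||v||₂ = √((4)² + (1)² + (5)² + (-4)²) = √58 = 7.616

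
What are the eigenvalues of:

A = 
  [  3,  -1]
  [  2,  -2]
tr(A) = 1, det(A) = -4
Characteristic polynomial: λ² - tr(A)λ + det(A) = λ² - λ - 4
λ² - λ - 4 = 0  ⇒  λ = (1 ± √((-1)² - 4·(-4)))/2 = (1 ± √(17))/2
  = (1 + √17)/2,  (1 - √17)/2

λ = (1 + √17)/2, (1 - √17)/2  (≈ 2.562, -1.562)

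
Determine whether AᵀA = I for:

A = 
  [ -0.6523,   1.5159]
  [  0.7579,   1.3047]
No

AᵀA = 
  [  0.9999,   0]
  [  0,   4.0002]
≠ I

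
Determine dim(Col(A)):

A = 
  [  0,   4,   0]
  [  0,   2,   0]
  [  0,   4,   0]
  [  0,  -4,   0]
dim(Col(A)) = 1

Row reduce:
R2 → R2 - (1/2)·R1
R3 → R3 - (1)·R1
R4 → R4 + (1)·R1
REF = 
  [  0,   4,   0]
  [  0,   0,   0]
  [  0,   0,   0]
  [  0,   0,   0]
Pivot columns: 2 → 1 pivot.
dim(Col(A)) = number of pivot columns = 1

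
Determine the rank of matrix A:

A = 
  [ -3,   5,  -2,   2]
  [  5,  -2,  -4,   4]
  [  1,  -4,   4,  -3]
Row reduce:
R2 → R2 + (5/3)·R1
R3 → R3 + (1/3)·R1
R3 → R3 + (7/19)·R2
REF = 
  [   -3,     5,    -2,     2]
  [    0,  19/3, -22/3,  22/3]
  [    0,     0, 12/19,  7/19]
Pivot columns: 1, 2, 3 → 3 pivots.

rank(A) = 3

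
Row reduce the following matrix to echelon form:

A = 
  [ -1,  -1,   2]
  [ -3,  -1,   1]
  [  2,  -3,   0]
Row operations:
R2 → R2 - (3)·R1
R3 → R3 + (2)·R1
R3 → R3 + (5/2)·R2

Resulting echelon form:
REF = 
  [   -1,    -1,     2]
  [    0,     2,    -5]
  [    0,     0, -17/2]

Rank = 3 (number of non-zero pivot rows).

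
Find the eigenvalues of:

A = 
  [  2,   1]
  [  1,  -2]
tr(A) = 0, det(A) = -5
Characteristic polynomial: λ² - tr(A)λ + det(A) = λ² - 5
λ² - 5 = 0  ⇒  λ = (0 ± √((0)² - 4·(-5)))/2 = (0 ± √(20))/2
  = √5,  -√5

λ = √5, -√5  (≈ 2.236, -2.236)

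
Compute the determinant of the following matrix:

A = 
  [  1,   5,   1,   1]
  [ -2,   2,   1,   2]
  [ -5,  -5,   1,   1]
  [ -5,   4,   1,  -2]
Cofactor expansion along row 1: det(A) = a₁₁M₁₁ - a₁₂M₁₂ + a₁₃M₁₃ - a₁₄M₁₄

M₁₁ = det[[2, 1, 2]; [-5, 1, 1]; [4, 1, -2]]
  = (2)·((1)(-2) - (1)(1)) - (1)·((-5)(-2) - (1)(4)) + (2)·((-5)(1) - (1)(4))
  = (2)(-3) - (1)(6) + (2)(-9)
  = -30
M₁₂ = det[[-2, 1, 2]; [-5, 1, 1]; [-5, 1, -2]]
  = (-2)·((1)(-2) - (1)(1)) - (1)·((-5)(-2) - (1)(-5)) + (2)·((-5)(1) - (1)(-5))
  = (-2)(-3) - (1)(15) + (2)(0)
  = -9
M₁₃ = det[[-2, 2, 2]; [-5, -5, 1]; [-5, 4, -2]]
  = (-2)·((-5)(-2) - (1)(4)) - (2)·((-5)(-2) - (1)(-5)) + (2)·((-5)(4) - (-5)(-5))
  = (-2)(6) - (2)(15) + (2)(-45)
  = -132
M₁₄ = det[[-2, 2, 1]; [-5, -5, 1]; [-5, 4, 1]]
  = (-2)·((-5)(1) - (1)(4)) - (2)·((-5)(1) - (1)(-5)) + (1)·((-5)(4) - (-5)(-5))
  = (-2)(-9) - (2)(0) + (1)(-45)
  = -27

det(A) = (1)(-30) - (5)(-9) + (1)(-132) - (1)(-27) = -90

det(A) = -90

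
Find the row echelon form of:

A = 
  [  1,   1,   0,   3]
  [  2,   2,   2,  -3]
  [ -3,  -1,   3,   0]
Row operations:
R2 → R2 - (2)·R1
R3 → R3 + (3)·R1
Swap R2 ↔ R3

Resulting echelon form:
REF = 
  [  1,   1,   0,   3]
  [  0,   2,   3,   9]
  [  0,   0,   2,  -9]

Rank = 3 (number of non-zero pivot rows).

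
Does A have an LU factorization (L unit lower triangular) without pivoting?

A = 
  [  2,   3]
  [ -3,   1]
Yes.
A[1,1] = 2 ≠ 0, so Gaussian elimination proceeds without a row swap: multiplier ℓ₂₁ = (-3)/(2) = -3/2, and U[2,2] = 1 - (-3/2)(3) = 11/2.
L = 
  [   1,    0]
  [-3/2,    1]
U = 
  [   2,    3]
  [   0, 11/2]
Check row 2 of LU: [(-3/2)(2), (-3/2)(3) + (11/2)] = [-3, 1] = row 2 of A ✓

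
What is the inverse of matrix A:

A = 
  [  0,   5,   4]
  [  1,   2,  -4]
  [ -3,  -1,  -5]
det(A) = (0)·((2)(-5) - (-4)(-1)) - (5)·((1)(-5) - (-4)(-3)) + (4)·((1)(-1) - (2)(-3))
  = (0)(-14) - (5)(-17) + (4)(5)
  = 105
det(A) = 105 ≠ 0, so A is invertible.

Cofactors Cᵢⱼ = (-1)ⁱ⁺ʲ·Mᵢⱼ:
C = 
  [-14,  17,   5]
  [ 21,  12, -15]
  [-28,   4,  -5]

adj(A) = Cᵀ:
adj(A) = 
  [-14,  21, -28]
  [ 17,  12,   4]
  [  5, -15,  -5]

A⁻¹ = (1/105) · adj(A):
A⁻¹ = 
  [ -2/15,    1/5,  -4/15]
  [17/105,   4/35,  4/105]
  [  1/21,   -1/7,  -1/21]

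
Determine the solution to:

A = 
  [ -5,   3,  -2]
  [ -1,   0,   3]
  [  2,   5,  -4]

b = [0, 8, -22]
x = [-2, -2, 2]

Row reduce the augmented matrix [A|b]:
R2 → R2 - (1/5)·R1
R3 → R3 + (2/5)·R1
R3 → R3 + (31/3)·R2
REF = 
  [   -5,     3,    -2,     0]
  [    0,  -3/5,  17/5,     8]
  [    0,     0,  91/3, 182/3]

Back-substitution:
x₃ = (182/3) / (91/3) = 2
x₂ = (8 - (17/5)(2)) / (-3/5) = -2
x₁ = (0 - (3)(-2) - (-2)(2)) / (-5) = -2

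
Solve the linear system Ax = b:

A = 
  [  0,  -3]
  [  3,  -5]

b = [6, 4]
x = [-2, -2]

Row reduce the augmented matrix [A|b]:
Swap R1 ↔ R2
REF = 
  [  3,  -5,   4]
  [  0,  -3,   6]

Back-substitution:
x₂ = 6 / (-3) = -2
x₁ = (4 - (-5)(-2)) / 3 = -2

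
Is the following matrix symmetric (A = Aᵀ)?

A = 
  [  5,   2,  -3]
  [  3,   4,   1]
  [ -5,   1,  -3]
No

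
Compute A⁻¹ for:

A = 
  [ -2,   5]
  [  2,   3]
det(A) = (-2)(3) - (5)(2) = -16
For a 2×2 matrix, A⁻¹ = (1/det(A)) · [[d, -b], [-c, a]]
    = (-1/16) · [[3, -5], [-2, -2]]

A⁻¹ = 
  [-3/16,  5/16]
  [  1/8,   1/8]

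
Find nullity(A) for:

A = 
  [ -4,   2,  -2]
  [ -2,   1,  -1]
nullity(A) = 2

Row reduce:
R2 → R2 - (1/2)·R1
REF = 
  [ -4,   2,  -2]
  [  0,   0,   0]
Pivot columns: 1 → 1 pivot.
rank(A) = 1, so nullity(A) = 3 - 1 = 2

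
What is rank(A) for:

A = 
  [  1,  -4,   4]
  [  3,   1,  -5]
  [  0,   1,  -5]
rank(A) = 3

Row reduce:
R2 → R2 - (3)·R1
R3 → R3 - (1/13)·R2
REF = 
  [     1,     -4,      4]
  [     0,     13,    -17]
  [     0,      0, -48/13]
Pivot columns: 1, 2, 3 → 3 pivots.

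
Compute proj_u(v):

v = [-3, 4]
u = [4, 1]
proj_u(v) = [-32/17, -8/17]

v·u = (-3)(4) + (4)(1) = -8
u·u = (4)² + (1)² = 17
proj_u(v) = (v·u / u·u) × u = (-8/17) × u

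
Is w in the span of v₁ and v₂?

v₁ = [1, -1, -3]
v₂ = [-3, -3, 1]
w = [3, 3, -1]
Yes

Form the augmented matrix and row-reduce:
[v₁|v₂|w] = 
  [  1,  -3,   3]
  [ -1,  -3,   3]
  [ -3,   1,  -1]
R2 → R2 + (1)·R1
R3 → R3 + (3)·R1
R3 → R3 - (4/3)·R2
REF = 
  [  1,  -3,   3]
  [  0,  -6,   6]
  [  0,   0,   0]

No row of the form [0 0 | nonzero], so the system is consistent. Back-substitution gives c₁ = 0, c₂ = -1: w = (0)·v₁ + (-1)·v₂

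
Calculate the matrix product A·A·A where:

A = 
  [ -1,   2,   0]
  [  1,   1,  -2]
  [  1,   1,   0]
A^3 = 
  [ -7,   2,   0]
  [  1,  -5,  -2]
  [  1,   1,  -6]

A² = A·A:
A²[1,1] = (-1)(-1) + (2)(1) + (0)(1) = 3
A²[1,2] = (-1)(2) + (2)(1) + (0)(1) = 0
A²[1,3] = (-1)(0) + (2)(-2) + (0)(0) = -4
A²[2,1] = (1)(-1) + (1)(1) + (-2)(1) = -2
A²[2,2] = (1)(2) + (1)(1) + (-2)(1) = 1
A²[2,3] = (1)(0) + (1)(-2) + (-2)(0) = -2
A²[3,1] = (1)(-1) + (1)(1) + (0)(1) = 0
A²[3,2] = (1)(2) + (1)(1) + (0)(1) = 3
A²[3,3] = (1)(0) + (1)(-2) + (0)(0) = -2
A² = 
  [  3,   0,  -4]
  [ -2,   1,  -2]
  [  0,   3,  -2]

A^3 = A^2·A:
A^3[1,1] = (3)(-1) + (0)(1) + (-4)(1) = -7
A^3[1,2] = (3)(2) + (0)(1) + (-4)(1) = 2
A^3[1,3] = (3)(0) + (0)(-2) + (-4)(0) = 0
A^3[2,1] = (-2)(-1) + (1)(1) + (-2)(1) = 1
A^3[2,2] = (-2)(2) + (1)(1) + (-2)(1) = -5
A^3[2,3] = (-2)(0) + (1)(-2) + (-2)(0) = -2
A^3[3,1] = (0)(-1) + (3)(1) + (-2)(1) = 1
A^3[3,2] = (0)(2) + (3)(1) + (-2)(1) = 1
A^3[3,3] = (0)(0) + (3)(-2) + (-2)(0) = -6
A^3 = 
  [ -7,   2,   0]
  [  1,  -5,  -2]
  [  1,   1,  -6]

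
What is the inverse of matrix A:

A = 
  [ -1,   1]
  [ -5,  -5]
det(A) = (-1)(-5) - (1)(-5) = 10
For a 2×2 matrix, A⁻¹ = (1/det(A)) · [[d, -b], [-c, a]]
    = (1/10) · [[-5, -1], [5, -1]]

A⁻¹ = 
  [ -1/2, -1/10]
  [  1/2, -1/10]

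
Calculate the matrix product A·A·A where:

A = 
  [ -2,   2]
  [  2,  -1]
A^3 = 
  [-28,  22]
  [ 22, -17]

A² = A·A:
A²[1,1] = (-2)(-2) + (2)(2) = 8
A²[1,2] = (-2)(2) + (2)(-1) = -6
A²[2,1] = (2)(-2) + (-1)(2) = -6
A²[2,2] = (2)(2) + (-1)(-1) = 5
A² = 
  [  8,  -6]
  [ -6,   5]

A^3 = A^2·A:
A^3[1,1] = (8)(-2) + (-6)(2) = -28
A^3[1,2] = (8)(2) + (-6)(-1) = 22
A^3[2,1] = (-6)(-2) + (5)(2) = 22
A^3[2,2] = (-6)(2) + (5)(-1) = -17
A^3 = 
  [-28,  22]
  [ 22, -17]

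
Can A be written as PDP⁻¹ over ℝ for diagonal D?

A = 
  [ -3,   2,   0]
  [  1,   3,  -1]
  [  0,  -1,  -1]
Yes

Characteristic polynomial: det(λI - A) = λ³ + λ² - 12λ - 14
By the rational root theorem any rational root is an integer dividing 14; none of those is a root, so p(λ) has no rational roots and hence (being an irreducible cubic) no repeated roots.
Discriminant of the cubic: Δ = 4844
Δ > 0 ⇒ three distinct real eigenvalues: λ ≈ -3.338, -1.189, 3.527
Three distinct real eigenvalues, so A has 3 independent eigenvectors.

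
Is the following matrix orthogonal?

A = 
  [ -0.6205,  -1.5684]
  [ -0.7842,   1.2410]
No

AᵀA = 
  [  1,   0]
  [  0,   4]
≠ I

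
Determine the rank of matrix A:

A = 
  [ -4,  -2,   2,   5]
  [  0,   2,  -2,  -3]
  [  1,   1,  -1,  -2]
rank(A) = 2

Row reduce:
R3 → R3 + (1/4)·R1
R3 → R3 - (1/4)·R2
REF = 
  [ -4,  -2,   2,   5]
  [  0,   2,  -2,  -3]
  [  0,   0,   0,   0]
Pivot columns: 1, 2 → 2 pivots.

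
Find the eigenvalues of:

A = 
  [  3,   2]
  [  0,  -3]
λ = 3, -3

tr(A) = 0, det(A) = -9
Characteristic polynomial: λ² - tr(A)λ + det(A) = λ² - 9
λ² - 9 = (λ + 3)(λ - 3)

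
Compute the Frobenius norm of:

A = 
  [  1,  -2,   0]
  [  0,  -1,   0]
||A||_F = 2.449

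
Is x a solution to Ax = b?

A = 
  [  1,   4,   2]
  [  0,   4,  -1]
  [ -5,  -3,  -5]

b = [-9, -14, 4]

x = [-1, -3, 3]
No

Ax = [-7, -15, -1] ≠ b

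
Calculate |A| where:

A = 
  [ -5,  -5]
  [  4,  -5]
45

For a 2×2 matrix, det = ad - bc = (-5)(-5) - (-5)(4) = 45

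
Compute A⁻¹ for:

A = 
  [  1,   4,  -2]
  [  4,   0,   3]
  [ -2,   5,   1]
det(A) = (1)·((0)(1) - (3)(5)) - (4)·((4)(1) - (3)(-2)) + (-2)·((4)(5) - (0)(-2))
  = (1)(-15) - (4)(10) + (-2)(20)
  = -95
det(A) = -95 ≠ 0, so A is invertible.

Cofactors Cᵢⱼ = (-1)ⁱ⁺ʲ·Mᵢⱼ:
C = 
  [-15, -10,  20]
  [-14,  -3, -13]
  [ 12, -11, -16]

adj(A) = Cᵀ:
adj(A) = 
  [-15, -14,  12]
  [-10,  -3, -11]
  [ 20, -13, -16]

A⁻¹ = (-1/95) · adj(A):
A⁻¹ = 
  [  3/19,  14/95, -12/95]
  [  2/19,   3/95,  11/95]
  [ -4/19,  13/95,  16/95]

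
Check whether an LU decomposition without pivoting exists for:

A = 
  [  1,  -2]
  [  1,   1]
Yes.
A[1,1] = 1 ≠ 0, so Gaussian elimination proceeds without a row swap: multiplier ℓ₂₁ = (1)/(1) = 1, and U[2,2] = 1 - (1)(-2) = 3.
L = 
  [  1,   0]
  [  1,   1]
U = 
  [  1,  -2]
  [  0,   3]
Check row 2 of LU: [(1)(1), (1)(-2) + 3] = [1, 1] = row 2 of A ✓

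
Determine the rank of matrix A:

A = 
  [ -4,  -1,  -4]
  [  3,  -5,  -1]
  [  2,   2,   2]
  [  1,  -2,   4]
rank(A) = 3

Row reduce:
R2 → R2 + (3/4)·R1
R3 → R3 + (1/2)·R1
R4 → R4 + (1/4)·R1
R3 → R3 + (6/23)·R2
R4 → R4 - (9/23)·R2
R4 → R4 + (35/8)·R3
REF = 
  [    -4,     -1,     -4]
  [     0,  -23/4,     -4]
  [     0,      0, -24/23]
  [     0,      0,      0]
Pivot columns: 1, 2, 3 → 3 pivots.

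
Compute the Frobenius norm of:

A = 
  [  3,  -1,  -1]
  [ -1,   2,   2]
||A||_F = 4.472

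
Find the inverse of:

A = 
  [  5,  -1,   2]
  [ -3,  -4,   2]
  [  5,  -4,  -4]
det(A) = (5)·((-4)(-4) - (2)(-4)) - (-1)·((-3)(-4) - (2)(5)) + (2)·((-3)(-4) - (-4)(5))
  = (5)(24) - (-1)(2) + (2)(32)
  = 186
det(A) = 186 ≠ 0, so A is invertible.

Cofactors Cᵢⱼ = (-1)ⁱ⁺ʲ·Mᵢⱼ:
C = 
  [ 24,  -2,  32]
  [-12, -30,  15]
  [  6, -16, -23]

adj(A) = Cᵀ:
adj(A) = 
  [ 24, -12,   6]
  [ -2, -30, -16]
  [ 32,  15, -23]

A⁻¹ = (1/186) · adj(A):
A⁻¹ = 
  [   4/31,   -2/31,    1/31]
  [  -1/93,   -5/31,   -8/93]
  [  16/93,    5/62, -23/186]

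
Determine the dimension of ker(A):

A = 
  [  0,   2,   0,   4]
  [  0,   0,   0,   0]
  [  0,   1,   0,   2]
nullity(A) = 3

Row reduce:
R3 → R3 - (1/2)·R1
REF = 
  [  0,   2,   0,   4]
  [  0,   0,   0,   0]
  [  0,   0,   0,   0]
Pivot columns: 2 → 1 pivot.
rank(A) = 1, so nullity(A) = 4 - 1 = 3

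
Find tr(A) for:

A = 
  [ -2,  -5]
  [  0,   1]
-1

tr(A) = -2 + 1 = -1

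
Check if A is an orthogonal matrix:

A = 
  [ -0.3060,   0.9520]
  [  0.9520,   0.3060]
Yes

AᵀA = 
  [  0.9999,   0]
  [  0,   0.9999]
≈ I (equal to I up to the 4-dp rounding of the entries)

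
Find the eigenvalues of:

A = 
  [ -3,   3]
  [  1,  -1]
tr(A) = -4, det(A) = 0
Characteristic polynomial: λ² - tr(A)λ + det(A) = λ² + 4λ
λ² + 4λ = λ(λ + 4)

λ = 0, -4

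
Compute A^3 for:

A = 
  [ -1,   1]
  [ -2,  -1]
A^3 = 
  [  5,   1]
  [ -2,   5]

A² = A·A:
A²[1,1] = (-1)(-1) + (1)(-2) = -1
A²[1,2] = (-1)(1) + (1)(-1) = -2
A²[2,1] = (-2)(-1) + (-1)(-2) = 4
A²[2,2] = (-2)(1) + (-1)(-1) = -1
A² = 
  [ -1,  -2]
  [  4,  -1]

A^3 = A^2·A:
A^3[1,1] = (-1)(-1) + (-2)(-2) = 5
A^3[1,2] = (-1)(1) + (-2)(-1) = 1
A^3[2,1] = (4)(-1) + (-1)(-2) = -2
A^3[2,2] = (4)(1) + (-1)(-1) = 5
A^3 = 
  [  5,   1]
  [ -2,   5]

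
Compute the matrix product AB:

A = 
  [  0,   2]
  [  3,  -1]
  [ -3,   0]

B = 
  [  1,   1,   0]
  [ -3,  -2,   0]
A is 3×2 and B is 2×3, so AB is 3×3. Each entry is (row of A)·(column of B):
AB[1,1] = (0)(1) + (2)(-3) = -6
AB[1,2] = (0)(1) + (2)(-2) = -4
AB[1,3] = (0)(0) + (2)(0) = 0
AB[2,1] = (3)(1) + (-1)(-3) = 6
AB[2,2] = (3)(1) + (-1)(-2) = 5
AB[2,3] = (3)(0) + (-1)(0) = 0
AB[3,1] = (-3)(1) + (0)(-3) = -3
AB[3,2] = (-3)(1) + (0)(-2) = -3
AB[3,3] = (-3)(0) + (0)(0) = 0

AB = 
  [ -6,  -4,   0]
  [  6,   5,   0]
  [ -3,  -3,   0]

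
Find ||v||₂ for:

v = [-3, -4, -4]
6.403

||v||₂ = √((-3)² + (-4)² + (-4)²) = √41 = 6.403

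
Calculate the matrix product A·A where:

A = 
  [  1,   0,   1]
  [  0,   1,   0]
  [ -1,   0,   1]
A² = A·A:
A²[1,1] = (1)(1) + (0)(0) + (1)(-1) = 0
A²[1,2] = (1)(0) + (0)(1) + (1)(0) = 0
A²[1,3] = (1)(1) + (0)(0) + (1)(1) = 2
A²[2,1] = (0)(1) + (1)(0) + (0)(-1) = 0
A²[2,2] = (0)(0) + (1)(1) + (0)(0) = 1
A²[2,3] = (0)(1) + (1)(0) + (0)(1) = 0
A²[3,1] = (-1)(1) + (0)(0) + (1)(-1) = -2
A²[3,2] = (-1)(0) + (0)(1) + (1)(0) = 0
A²[3,3] = (-1)(1) + (0)(0) + (1)(1) = 0
A² = 
  [  0,   0,   2]
  [  0,   1,   0]
  [ -2,   0,   0]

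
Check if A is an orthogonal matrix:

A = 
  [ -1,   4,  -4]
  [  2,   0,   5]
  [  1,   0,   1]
No

AᵀA = 
  [  6,  -4,  15]
  [ -4,  16, -16]
  [ 15, -16,  42]
≠ I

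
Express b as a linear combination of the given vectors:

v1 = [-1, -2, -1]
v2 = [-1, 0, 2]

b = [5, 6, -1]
c1 = -3, c2 = -2

b = -3·v1 + -2·v2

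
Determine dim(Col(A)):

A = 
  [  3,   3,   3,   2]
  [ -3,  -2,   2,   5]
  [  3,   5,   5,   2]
Row reduce:
R2 → R2 + (1)·R1
R3 → R3 - (1)·R1
R3 → R3 - (2)·R2
REF = 
  [  3,   3,   3,   2]
  [  0,   1,   5,   7]
  [  0,   0,  -8, -14]
Pivot columns: 1, 2, 3 → 3 pivots.
dim(Col(A)) = number of pivot columns = 3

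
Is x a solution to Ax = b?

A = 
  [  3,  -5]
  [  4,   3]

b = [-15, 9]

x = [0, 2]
No

Ax = [-10, 6] ≠ b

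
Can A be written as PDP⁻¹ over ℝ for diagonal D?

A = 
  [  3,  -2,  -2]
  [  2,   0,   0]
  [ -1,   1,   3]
No

Characteristic polynomial: det(λI - A) = λ³ - 6λ² + 11λ - 8
By the rational root theorem any rational root is an integer dividing 8; none of those is a root, so p(λ) has no rational roots and hence (being an irreducible cubic) no repeated roots.
Discriminant of the cubic: Δ = -104
Δ < 0 ⇒ one real eigenvalue and a complex-conjugate pair: λ ≈ 3.521, 1.239 + 0.8579i, 1.239 - 0.8579i
Has complex eigenvalues (not diagonalizable over ℝ).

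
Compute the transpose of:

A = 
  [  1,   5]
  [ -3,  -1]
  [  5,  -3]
Aᵀ = 
  [  1,  -3,   5]
  [  5,  -1,  -3]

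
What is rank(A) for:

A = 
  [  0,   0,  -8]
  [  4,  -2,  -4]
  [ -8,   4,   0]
Row reduce:
Swap R1 ↔ R2
R3 → R3 + (2)·R1
R3 → R3 - (1)·R2
REF = 
  [  4,  -2,  -4]
  [  0,   0,  -8]
  [  0,   0,   0]
Pivot columns: 1, 3 → 2 pivots.

rank(A) = 2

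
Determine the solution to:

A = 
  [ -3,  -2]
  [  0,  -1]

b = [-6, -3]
x = [0, 3]

Row reduce the augmented matrix [A|b]:
(already in echelon form)
REF = 
  [ -3,  -2,  -6]
  [  0,  -1,  -3]

Back-substitution:
x₂ = (-3) / (-1) = 3
x₁ = (-6 - (-2)(3)) / (-3) = 0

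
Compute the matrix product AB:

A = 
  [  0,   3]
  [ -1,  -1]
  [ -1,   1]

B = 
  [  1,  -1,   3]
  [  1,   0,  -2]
A is 3×2 and B is 2×3, so AB is 3×3. Each entry is (row of A)·(column of B):
AB[1,1] = (0)(1) + (3)(1) = 3
AB[1,2] = (0)(-1) + (3)(0) = 0
AB[1,3] = (0)(3) + (3)(-2) = -6
AB[2,1] = (-1)(1) + (-1)(1) = -2
AB[2,2] = (-1)(-1) + (-1)(0) = 1
AB[2,3] = (-1)(3) + (-1)(-2) = -1
AB[3,1] = (-1)(1) + (1)(1) = 0
AB[3,2] = (-1)(-1) + (1)(0) = 1
AB[3,3] = (-1)(3) + (1)(-2) = -5

AB = 
  [  3,   0,  -6]
  [ -2,   1,  -1]
  [  0,   1,  -5]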